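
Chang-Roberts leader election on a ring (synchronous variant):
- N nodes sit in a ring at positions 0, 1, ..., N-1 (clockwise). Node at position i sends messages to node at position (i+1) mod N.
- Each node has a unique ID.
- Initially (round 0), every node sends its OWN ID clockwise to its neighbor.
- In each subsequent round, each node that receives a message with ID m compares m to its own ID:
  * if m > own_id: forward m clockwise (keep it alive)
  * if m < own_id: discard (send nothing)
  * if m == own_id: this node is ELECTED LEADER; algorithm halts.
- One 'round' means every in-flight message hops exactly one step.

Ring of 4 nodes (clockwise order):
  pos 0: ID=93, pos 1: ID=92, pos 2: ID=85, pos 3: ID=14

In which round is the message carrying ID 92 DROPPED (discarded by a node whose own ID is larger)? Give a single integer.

Answer: 3

Derivation:
Round 1: pos1(id92) recv 93: fwd; pos2(id85) recv 92: fwd; pos3(id14) recv 85: fwd; pos0(id93) recv 14: drop
Round 2: pos2(id85) recv 93: fwd; pos3(id14) recv 92: fwd; pos0(id93) recv 85: drop
Round 3: pos3(id14) recv 93: fwd; pos0(id93) recv 92: drop
Round 4: pos0(id93) recv 93: ELECTED
Message ID 92 originates at pos 1; dropped at pos 0 in round 3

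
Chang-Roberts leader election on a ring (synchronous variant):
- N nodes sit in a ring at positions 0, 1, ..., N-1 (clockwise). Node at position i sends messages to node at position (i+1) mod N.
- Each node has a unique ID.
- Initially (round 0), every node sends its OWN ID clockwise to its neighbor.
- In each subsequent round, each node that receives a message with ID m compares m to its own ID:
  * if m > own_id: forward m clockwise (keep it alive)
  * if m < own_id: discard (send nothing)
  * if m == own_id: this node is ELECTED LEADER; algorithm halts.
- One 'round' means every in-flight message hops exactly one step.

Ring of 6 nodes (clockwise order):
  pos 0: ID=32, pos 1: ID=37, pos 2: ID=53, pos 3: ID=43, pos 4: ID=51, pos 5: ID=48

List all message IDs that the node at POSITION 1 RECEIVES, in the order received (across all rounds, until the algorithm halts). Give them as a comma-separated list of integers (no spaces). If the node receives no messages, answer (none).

Answer: 32,48,51,53

Derivation:
Round 1: pos1(id37) recv 32: drop; pos2(id53) recv 37: drop; pos3(id43) recv 53: fwd; pos4(id51) recv 43: drop; pos5(id48) recv 51: fwd; pos0(id32) recv 48: fwd
Round 2: pos4(id51) recv 53: fwd; pos0(id32) recv 51: fwd; pos1(id37) recv 48: fwd
Round 3: pos5(id48) recv 53: fwd; pos1(id37) recv 51: fwd; pos2(id53) recv 48: drop
Round 4: pos0(id32) recv 53: fwd; pos2(id53) recv 51: drop
Round 5: pos1(id37) recv 53: fwd
Round 6: pos2(id53) recv 53: ELECTED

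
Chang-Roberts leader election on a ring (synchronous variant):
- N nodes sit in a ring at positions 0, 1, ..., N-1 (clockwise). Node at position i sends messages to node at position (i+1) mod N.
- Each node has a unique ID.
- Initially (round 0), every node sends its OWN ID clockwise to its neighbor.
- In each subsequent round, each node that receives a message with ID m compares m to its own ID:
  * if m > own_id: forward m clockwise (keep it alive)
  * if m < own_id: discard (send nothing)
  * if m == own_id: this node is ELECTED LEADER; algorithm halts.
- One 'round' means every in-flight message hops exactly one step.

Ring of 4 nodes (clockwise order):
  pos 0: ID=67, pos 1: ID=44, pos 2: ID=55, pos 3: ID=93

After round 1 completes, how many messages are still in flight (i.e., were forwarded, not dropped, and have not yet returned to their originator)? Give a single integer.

Answer: 2

Derivation:
Round 1: pos1(id44) recv 67: fwd; pos2(id55) recv 44: drop; pos3(id93) recv 55: drop; pos0(id67) recv 93: fwd
After round 1: 2 messages still in flight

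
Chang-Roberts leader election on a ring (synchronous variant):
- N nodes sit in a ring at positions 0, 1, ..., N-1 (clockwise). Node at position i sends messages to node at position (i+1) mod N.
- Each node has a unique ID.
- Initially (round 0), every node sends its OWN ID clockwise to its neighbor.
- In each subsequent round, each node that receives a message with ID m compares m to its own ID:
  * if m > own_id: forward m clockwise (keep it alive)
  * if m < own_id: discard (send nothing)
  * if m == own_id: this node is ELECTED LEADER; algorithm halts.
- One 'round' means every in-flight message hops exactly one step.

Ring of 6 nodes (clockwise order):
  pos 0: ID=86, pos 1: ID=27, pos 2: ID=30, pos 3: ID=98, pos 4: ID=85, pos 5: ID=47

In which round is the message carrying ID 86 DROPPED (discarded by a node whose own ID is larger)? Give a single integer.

Round 1: pos1(id27) recv 86: fwd; pos2(id30) recv 27: drop; pos3(id98) recv 30: drop; pos4(id85) recv 98: fwd; pos5(id47) recv 85: fwd; pos0(id86) recv 47: drop
Round 2: pos2(id30) recv 86: fwd; pos5(id47) recv 98: fwd; pos0(id86) recv 85: drop
Round 3: pos3(id98) recv 86: drop; pos0(id86) recv 98: fwd
Round 4: pos1(id27) recv 98: fwd
Round 5: pos2(id30) recv 98: fwd
Round 6: pos3(id98) recv 98: ELECTED
Message ID 86 originates at pos 0; dropped at pos 3 in round 3

Answer: 3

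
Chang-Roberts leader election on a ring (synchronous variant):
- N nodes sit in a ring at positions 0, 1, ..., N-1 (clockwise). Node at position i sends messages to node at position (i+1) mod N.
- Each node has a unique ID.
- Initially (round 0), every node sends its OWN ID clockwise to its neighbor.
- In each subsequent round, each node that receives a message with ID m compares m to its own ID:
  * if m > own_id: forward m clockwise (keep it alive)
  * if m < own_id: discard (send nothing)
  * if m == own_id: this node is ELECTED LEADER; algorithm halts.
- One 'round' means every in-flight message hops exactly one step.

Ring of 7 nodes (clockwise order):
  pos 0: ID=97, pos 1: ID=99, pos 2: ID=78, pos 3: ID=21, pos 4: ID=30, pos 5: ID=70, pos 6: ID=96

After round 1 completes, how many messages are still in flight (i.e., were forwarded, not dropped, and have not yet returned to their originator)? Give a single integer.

Round 1: pos1(id99) recv 97: drop; pos2(id78) recv 99: fwd; pos3(id21) recv 78: fwd; pos4(id30) recv 21: drop; pos5(id70) recv 30: drop; pos6(id96) recv 70: drop; pos0(id97) recv 96: drop
After round 1: 2 messages still in flight

Answer: 2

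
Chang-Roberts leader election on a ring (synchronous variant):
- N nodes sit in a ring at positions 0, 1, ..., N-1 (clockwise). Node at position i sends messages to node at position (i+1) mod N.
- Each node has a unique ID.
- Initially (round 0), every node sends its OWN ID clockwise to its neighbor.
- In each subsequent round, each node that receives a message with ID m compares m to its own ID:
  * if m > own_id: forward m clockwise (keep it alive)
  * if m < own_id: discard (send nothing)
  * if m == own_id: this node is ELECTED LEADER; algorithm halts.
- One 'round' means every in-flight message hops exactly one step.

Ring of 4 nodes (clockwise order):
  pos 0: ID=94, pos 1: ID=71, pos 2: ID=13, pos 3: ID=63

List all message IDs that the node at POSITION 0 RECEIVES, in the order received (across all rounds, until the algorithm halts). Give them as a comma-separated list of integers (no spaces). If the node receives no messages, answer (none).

Round 1: pos1(id71) recv 94: fwd; pos2(id13) recv 71: fwd; pos3(id63) recv 13: drop; pos0(id94) recv 63: drop
Round 2: pos2(id13) recv 94: fwd; pos3(id63) recv 71: fwd
Round 3: pos3(id63) recv 94: fwd; pos0(id94) recv 71: drop
Round 4: pos0(id94) recv 94: ELECTED

Answer: 63,71,94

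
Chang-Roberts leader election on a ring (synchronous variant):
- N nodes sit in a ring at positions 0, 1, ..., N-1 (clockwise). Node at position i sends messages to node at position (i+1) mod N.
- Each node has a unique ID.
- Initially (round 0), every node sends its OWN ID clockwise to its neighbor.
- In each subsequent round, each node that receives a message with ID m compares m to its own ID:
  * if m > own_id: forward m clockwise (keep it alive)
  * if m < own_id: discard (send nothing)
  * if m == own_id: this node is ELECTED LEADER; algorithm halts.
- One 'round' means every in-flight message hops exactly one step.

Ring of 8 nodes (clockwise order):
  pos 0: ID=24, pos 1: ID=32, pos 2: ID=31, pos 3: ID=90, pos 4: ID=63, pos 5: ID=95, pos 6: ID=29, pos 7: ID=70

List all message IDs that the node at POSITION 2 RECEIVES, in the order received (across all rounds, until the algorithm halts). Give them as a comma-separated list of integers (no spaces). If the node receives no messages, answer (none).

Round 1: pos1(id32) recv 24: drop; pos2(id31) recv 32: fwd; pos3(id90) recv 31: drop; pos4(id63) recv 90: fwd; pos5(id95) recv 63: drop; pos6(id29) recv 95: fwd; pos7(id70) recv 29: drop; pos0(id24) recv 70: fwd
Round 2: pos3(id90) recv 32: drop; pos5(id95) recv 90: drop; pos7(id70) recv 95: fwd; pos1(id32) recv 70: fwd
Round 3: pos0(id24) recv 95: fwd; pos2(id31) recv 70: fwd
Round 4: pos1(id32) recv 95: fwd; pos3(id90) recv 70: drop
Round 5: pos2(id31) recv 95: fwd
Round 6: pos3(id90) recv 95: fwd
Round 7: pos4(id63) recv 95: fwd
Round 8: pos5(id95) recv 95: ELECTED

Answer: 32,70,95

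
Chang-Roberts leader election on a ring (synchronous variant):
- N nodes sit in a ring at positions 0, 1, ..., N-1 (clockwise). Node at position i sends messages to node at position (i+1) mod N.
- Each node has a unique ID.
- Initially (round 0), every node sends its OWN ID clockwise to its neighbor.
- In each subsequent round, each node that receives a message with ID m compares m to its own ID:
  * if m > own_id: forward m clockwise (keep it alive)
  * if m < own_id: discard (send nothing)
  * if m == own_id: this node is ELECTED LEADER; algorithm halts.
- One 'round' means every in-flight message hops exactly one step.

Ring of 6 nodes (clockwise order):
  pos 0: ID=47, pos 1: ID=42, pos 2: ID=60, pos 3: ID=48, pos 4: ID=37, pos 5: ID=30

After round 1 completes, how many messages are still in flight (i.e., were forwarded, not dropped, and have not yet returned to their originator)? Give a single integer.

Answer: 4

Derivation:
Round 1: pos1(id42) recv 47: fwd; pos2(id60) recv 42: drop; pos3(id48) recv 60: fwd; pos4(id37) recv 48: fwd; pos5(id30) recv 37: fwd; pos0(id47) recv 30: drop
After round 1: 4 messages still in flight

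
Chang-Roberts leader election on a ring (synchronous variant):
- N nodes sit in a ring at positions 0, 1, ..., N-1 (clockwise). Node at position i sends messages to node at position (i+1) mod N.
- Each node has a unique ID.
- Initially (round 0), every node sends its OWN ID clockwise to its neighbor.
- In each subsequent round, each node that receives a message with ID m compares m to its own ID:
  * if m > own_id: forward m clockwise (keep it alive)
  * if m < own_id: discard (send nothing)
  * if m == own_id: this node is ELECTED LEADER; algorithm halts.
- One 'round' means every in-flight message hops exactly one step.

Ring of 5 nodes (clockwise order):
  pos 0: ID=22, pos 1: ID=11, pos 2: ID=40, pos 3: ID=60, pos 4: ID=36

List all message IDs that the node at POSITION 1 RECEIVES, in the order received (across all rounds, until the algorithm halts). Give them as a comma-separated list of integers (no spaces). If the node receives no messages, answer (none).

Round 1: pos1(id11) recv 22: fwd; pos2(id40) recv 11: drop; pos3(id60) recv 40: drop; pos4(id36) recv 60: fwd; pos0(id22) recv 36: fwd
Round 2: pos2(id40) recv 22: drop; pos0(id22) recv 60: fwd; pos1(id11) recv 36: fwd
Round 3: pos1(id11) recv 60: fwd; pos2(id40) recv 36: drop
Round 4: pos2(id40) recv 60: fwd
Round 5: pos3(id60) recv 60: ELECTED

Answer: 22,36,60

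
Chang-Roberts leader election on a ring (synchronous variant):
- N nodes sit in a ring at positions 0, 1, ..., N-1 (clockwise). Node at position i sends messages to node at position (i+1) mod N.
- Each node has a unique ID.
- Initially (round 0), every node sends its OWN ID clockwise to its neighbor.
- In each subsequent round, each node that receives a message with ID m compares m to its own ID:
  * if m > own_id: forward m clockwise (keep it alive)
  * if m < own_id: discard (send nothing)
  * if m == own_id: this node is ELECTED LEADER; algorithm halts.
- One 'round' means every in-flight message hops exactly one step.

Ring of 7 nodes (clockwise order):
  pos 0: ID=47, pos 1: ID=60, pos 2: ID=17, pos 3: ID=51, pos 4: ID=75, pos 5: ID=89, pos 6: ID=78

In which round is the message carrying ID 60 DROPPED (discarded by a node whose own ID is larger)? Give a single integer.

Round 1: pos1(id60) recv 47: drop; pos2(id17) recv 60: fwd; pos3(id51) recv 17: drop; pos4(id75) recv 51: drop; pos5(id89) recv 75: drop; pos6(id78) recv 89: fwd; pos0(id47) recv 78: fwd
Round 2: pos3(id51) recv 60: fwd; pos0(id47) recv 89: fwd; pos1(id60) recv 78: fwd
Round 3: pos4(id75) recv 60: drop; pos1(id60) recv 89: fwd; pos2(id17) recv 78: fwd
Round 4: pos2(id17) recv 89: fwd; pos3(id51) recv 78: fwd
Round 5: pos3(id51) recv 89: fwd; pos4(id75) recv 78: fwd
Round 6: pos4(id75) recv 89: fwd; pos5(id89) recv 78: drop
Round 7: pos5(id89) recv 89: ELECTED
Message ID 60 originates at pos 1; dropped at pos 4 in round 3

Answer: 3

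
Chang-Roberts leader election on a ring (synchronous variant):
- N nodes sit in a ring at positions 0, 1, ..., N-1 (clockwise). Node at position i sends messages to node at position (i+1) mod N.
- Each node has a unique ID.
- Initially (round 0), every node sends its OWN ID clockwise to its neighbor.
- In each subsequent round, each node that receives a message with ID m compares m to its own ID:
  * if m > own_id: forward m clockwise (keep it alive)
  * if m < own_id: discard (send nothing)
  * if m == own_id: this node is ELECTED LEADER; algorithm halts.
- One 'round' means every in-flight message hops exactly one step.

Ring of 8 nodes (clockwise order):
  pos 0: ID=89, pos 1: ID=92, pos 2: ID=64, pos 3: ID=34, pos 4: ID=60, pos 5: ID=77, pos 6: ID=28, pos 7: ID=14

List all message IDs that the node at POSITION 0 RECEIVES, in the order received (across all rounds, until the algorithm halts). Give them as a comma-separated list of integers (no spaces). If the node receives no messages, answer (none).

Round 1: pos1(id92) recv 89: drop; pos2(id64) recv 92: fwd; pos3(id34) recv 64: fwd; pos4(id60) recv 34: drop; pos5(id77) recv 60: drop; pos6(id28) recv 77: fwd; pos7(id14) recv 28: fwd; pos0(id89) recv 14: drop
Round 2: pos3(id34) recv 92: fwd; pos4(id60) recv 64: fwd; pos7(id14) recv 77: fwd; pos0(id89) recv 28: drop
Round 3: pos4(id60) recv 92: fwd; pos5(id77) recv 64: drop; pos0(id89) recv 77: drop
Round 4: pos5(id77) recv 92: fwd
Round 5: pos6(id28) recv 92: fwd
Round 6: pos7(id14) recv 92: fwd
Round 7: pos0(id89) recv 92: fwd
Round 8: pos1(id92) recv 92: ELECTED

Answer: 14,28,77,92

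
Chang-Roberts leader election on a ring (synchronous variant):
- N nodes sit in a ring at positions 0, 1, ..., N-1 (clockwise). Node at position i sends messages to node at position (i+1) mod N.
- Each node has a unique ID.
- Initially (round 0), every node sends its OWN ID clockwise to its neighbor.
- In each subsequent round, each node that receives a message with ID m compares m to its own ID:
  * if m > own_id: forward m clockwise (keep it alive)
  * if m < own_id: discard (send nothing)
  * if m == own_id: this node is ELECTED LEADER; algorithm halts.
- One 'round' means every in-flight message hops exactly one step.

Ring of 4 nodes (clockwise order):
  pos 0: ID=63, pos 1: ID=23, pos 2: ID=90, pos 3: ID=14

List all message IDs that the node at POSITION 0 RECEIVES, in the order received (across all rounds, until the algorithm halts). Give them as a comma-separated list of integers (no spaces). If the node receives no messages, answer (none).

Round 1: pos1(id23) recv 63: fwd; pos2(id90) recv 23: drop; pos3(id14) recv 90: fwd; pos0(id63) recv 14: drop
Round 2: pos2(id90) recv 63: drop; pos0(id63) recv 90: fwd
Round 3: pos1(id23) recv 90: fwd
Round 4: pos2(id90) recv 90: ELECTED

Answer: 14,90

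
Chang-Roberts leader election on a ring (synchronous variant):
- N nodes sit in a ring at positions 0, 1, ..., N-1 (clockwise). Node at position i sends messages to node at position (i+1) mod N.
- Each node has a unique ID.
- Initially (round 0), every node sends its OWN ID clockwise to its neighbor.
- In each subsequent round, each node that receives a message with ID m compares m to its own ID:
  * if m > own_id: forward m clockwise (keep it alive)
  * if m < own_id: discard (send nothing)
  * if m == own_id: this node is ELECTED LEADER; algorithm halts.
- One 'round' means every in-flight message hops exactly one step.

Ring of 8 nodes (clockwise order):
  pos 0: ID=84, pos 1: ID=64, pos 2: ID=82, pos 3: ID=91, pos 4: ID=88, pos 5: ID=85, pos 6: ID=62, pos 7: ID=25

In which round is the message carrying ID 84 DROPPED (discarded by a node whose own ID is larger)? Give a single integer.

Round 1: pos1(id64) recv 84: fwd; pos2(id82) recv 64: drop; pos3(id91) recv 82: drop; pos4(id88) recv 91: fwd; pos5(id85) recv 88: fwd; pos6(id62) recv 85: fwd; pos7(id25) recv 62: fwd; pos0(id84) recv 25: drop
Round 2: pos2(id82) recv 84: fwd; pos5(id85) recv 91: fwd; pos6(id62) recv 88: fwd; pos7(id25) recv 85: fwd; pos0(id84) recv 62: drop
Round 3: pos3(id91) recv 84: drop; pos6(id62) recv 91: fwd; pos7(id25) recv 88: fwd; pos0(id84) recv 85: fwd
Round 4: pos7(id25) recv 91: fwd; pos0(id84) recv 88: fwd; pos1(id64) recv 85: fwd
Round 5: pos0(id84) recv 91: fwd; pos1(id64) recv 88: fwd; pos2(id82) recv 85: fwd
Round 6: pos1(id64) recv 91: fwd; pos2(id82) recv 88: fwd; pos3(id91) recv 85: drop
Round 7: pos2(id82) recv 91: fwd; pos3(id91) recv 88: drop
Round 8: pos3(id91) recv 91: ELECTED
Message ID 84 originates at pos 0; dropped at pos 3 in round 3

Answer: 3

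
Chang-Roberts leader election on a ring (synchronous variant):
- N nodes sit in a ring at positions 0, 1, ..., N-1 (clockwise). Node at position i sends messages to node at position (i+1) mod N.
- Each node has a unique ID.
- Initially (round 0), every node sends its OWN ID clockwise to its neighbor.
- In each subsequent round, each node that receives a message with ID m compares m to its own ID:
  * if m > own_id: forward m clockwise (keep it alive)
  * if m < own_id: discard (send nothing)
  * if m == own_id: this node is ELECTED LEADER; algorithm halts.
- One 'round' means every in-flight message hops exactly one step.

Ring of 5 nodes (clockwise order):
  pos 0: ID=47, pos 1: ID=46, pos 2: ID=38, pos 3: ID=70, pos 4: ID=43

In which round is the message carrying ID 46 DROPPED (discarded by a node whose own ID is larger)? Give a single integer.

Round 1: pos1(id46) recv 47: fwd; pos2(id38) recv 46: fwd; pos3(id70) recv 38: drop; pos4(id43) recv 70: fwd; pos0(id47) recv 43: drop
Round 2: pos2(id38) recv 47: fwd; pos3(id70) recv 46: drop; pos0(id47) recv 70: fwd
Round 3: pos3(id70) recv 47: drop; pos1(id46) recv 70: fwd
Round 4: pos2(id38) recv 70: fwd
Round 5: pos3(id70) recv 70: ELECTED
Message ID 46 originates at pos 1; dropped at pos 3 in round 2

Answer: 2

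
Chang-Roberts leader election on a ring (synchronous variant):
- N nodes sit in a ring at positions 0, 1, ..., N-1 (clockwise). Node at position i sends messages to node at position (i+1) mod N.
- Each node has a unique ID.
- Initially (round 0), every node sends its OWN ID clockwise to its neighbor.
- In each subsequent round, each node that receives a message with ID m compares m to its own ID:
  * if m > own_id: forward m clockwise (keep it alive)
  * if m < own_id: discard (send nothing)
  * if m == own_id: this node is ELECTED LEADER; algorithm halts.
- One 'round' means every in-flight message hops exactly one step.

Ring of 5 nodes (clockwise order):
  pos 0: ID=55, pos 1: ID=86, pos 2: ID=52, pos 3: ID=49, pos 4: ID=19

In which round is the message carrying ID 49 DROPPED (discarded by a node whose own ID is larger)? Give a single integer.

Round 1: pos1(id86) recv 55: drop; pos2(id52) recv 86: fwd; pos3(id49) recv 52: fwd; pos4(id19) recv 49: fwd; pos0(id55) recv 19: drop
Round 2: pos3(id49) recv 86: fwd; pos4(id19) recv 52: fwd; pos0(id55) recv 49: drop
Round 3: pos4(id19) recv 86: fwd; pos0(id55) recv 52: drop
Round 4: pos0(id55) recv 86: fwd
Round 5: pos1(id86) recv 86: ELECTED
Message ID 49 originates at pos 3; dropped at pos 0 in round 2

Answer: 2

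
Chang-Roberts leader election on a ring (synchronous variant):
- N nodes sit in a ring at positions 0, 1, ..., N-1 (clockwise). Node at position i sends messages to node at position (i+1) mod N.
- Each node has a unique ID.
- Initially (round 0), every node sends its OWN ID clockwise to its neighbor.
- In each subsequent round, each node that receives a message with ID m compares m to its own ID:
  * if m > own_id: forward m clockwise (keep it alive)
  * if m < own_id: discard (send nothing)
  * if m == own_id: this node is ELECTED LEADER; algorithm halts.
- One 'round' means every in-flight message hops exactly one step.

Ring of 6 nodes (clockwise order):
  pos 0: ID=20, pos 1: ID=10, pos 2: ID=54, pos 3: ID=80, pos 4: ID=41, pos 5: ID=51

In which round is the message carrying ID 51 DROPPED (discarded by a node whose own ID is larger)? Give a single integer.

Round 1: pos1(id10) recv 20: fwd; pos2(id54) recv 10: drop; pos3(id80) recv 54: drop; pos4(id41) recv 80: fwd; pos5(id51) recv 41: drop; pos0(id20) recv 51: fwd
Round 2: pos2(id54) recv 20: drop; pos5(id51) recv 80: fwd; pos1(id10) recv 51: fwd
Round 3: pos0(id20) recv 80: fwd; pos2(id54) recv 51: drop
Round 4: pos1(id10) recv 80: fwd
Round 5: pos2(id54) recv 80: fwd
Round 6: pos3(id80) recv 80: ELECTED
Message ID 51 originates at pos 5; dropped at pos 2 in round 3

Answer: 3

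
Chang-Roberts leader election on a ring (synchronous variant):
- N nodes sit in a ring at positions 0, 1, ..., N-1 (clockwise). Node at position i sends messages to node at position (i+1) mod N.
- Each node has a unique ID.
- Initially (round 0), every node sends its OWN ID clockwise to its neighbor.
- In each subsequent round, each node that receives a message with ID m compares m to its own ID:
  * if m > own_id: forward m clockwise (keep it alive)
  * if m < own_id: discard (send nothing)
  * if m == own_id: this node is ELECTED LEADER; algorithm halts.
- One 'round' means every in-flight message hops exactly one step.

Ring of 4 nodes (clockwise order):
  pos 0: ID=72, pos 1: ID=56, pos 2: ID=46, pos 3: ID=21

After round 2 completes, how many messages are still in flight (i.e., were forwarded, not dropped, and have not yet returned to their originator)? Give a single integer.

Answer: 2

Derivation:
Round 1: pos1(id56) recv 72: fwd; pos2(id46) recv 56: fwd; pos3(id21) recv 46: fwd; pos0(id72) recv 21: drop
Round 2: pos2(id46) recv 72: fwd; pos3(id21) recv 56: fwd; pos0(id72) recv 46: drop
After round 2: 2 messages still in flight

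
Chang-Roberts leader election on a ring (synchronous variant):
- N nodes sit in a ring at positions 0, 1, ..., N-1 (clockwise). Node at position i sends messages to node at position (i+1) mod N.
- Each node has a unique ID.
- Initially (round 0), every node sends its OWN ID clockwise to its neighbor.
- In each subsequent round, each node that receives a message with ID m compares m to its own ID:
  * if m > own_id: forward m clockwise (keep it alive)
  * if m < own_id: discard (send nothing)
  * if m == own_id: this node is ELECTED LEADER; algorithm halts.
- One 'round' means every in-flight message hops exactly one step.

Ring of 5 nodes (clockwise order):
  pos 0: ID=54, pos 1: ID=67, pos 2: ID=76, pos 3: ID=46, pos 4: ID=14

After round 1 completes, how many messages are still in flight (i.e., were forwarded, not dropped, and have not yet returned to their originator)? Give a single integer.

Answer: 2

Derivation:
Round 1: pos1(id67) recv 54: drop; pos2(id76) recv 67: drop; pos3(id46) recv 76: fwd; pos4(id14) recv 46: fwd; pos0(id54) recv 14: drop
After round 1: 2 messages still in flight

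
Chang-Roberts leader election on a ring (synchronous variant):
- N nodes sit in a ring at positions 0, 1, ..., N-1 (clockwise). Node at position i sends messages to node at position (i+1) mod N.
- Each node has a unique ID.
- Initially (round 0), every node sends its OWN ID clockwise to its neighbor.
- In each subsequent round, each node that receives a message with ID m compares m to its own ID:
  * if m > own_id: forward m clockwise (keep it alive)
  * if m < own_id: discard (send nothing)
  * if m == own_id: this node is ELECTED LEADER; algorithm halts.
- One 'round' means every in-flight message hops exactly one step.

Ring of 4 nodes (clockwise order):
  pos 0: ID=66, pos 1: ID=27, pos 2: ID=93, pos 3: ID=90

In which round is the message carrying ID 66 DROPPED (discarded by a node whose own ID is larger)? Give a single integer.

Round 1: pos1(id27) recv 66: fwd; pos2(id93) recv 27: drop; pos3(id90) recv 93: fwd; pos0(id66) recv 90: fwd
Round 2: pos2(id93) recv 66: drop; pos0(id66) recv 93: fwd; pos1(id27) recv 90: fwd
Round 3: pos1(id27) recv 93: fwd; pos2(id93) recv 90: drop
Round 4: pos2(id93) recv 93: ELECTED
Message ID 66 originates at pos 0; dropped at pos 2 in round 2

Answer: 2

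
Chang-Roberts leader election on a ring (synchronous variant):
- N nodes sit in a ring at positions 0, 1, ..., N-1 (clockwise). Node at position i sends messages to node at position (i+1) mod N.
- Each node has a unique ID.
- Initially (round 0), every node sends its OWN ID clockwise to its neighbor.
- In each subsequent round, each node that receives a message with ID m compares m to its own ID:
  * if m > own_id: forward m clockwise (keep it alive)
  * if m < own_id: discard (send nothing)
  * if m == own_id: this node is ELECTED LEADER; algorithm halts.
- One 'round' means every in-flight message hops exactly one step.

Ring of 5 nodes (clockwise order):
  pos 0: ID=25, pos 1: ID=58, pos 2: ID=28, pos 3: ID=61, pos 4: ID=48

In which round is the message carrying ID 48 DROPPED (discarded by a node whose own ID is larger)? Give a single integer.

Answer: 2

Derivation:
Round 1: pos1(id58) recv 25: drop; pos2(id28) recv 58: fwd; pos3(id61) recv 28: drop; pos4(id48) recv 61: fwd; pos0(id25) recv 48: fwd
Round 2: pos3(id61) recv 58: drop; pos0(id25) recv 61: fwd; pos1(id58) recv 48: drop
Round 3: pos1(id58) recv 61: fwd
Round 4: pos2(id28) recv 61: fwd
Round 5: pos3(id61) recv 61: ELECTED
Message ID 48 originates at pos 4; dropped at pos 1 in round 2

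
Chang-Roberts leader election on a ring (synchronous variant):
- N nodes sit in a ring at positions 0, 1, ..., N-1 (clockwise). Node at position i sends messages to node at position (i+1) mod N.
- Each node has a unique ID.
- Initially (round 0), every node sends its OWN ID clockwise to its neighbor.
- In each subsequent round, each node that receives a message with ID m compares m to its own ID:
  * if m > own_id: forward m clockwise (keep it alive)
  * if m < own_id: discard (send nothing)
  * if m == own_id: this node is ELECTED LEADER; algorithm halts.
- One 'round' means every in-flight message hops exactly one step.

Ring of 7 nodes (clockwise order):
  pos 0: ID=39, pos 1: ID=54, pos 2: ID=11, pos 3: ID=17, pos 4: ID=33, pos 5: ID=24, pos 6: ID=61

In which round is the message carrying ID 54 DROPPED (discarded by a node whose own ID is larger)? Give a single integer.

Round 1: pos1(id54) recv 39: drop; pos2(id11) recv 54: fwd; pos3(id17) recv 11: drop; pos4(id33) recv 17: drop; pos5(id24) recv 33: fwd; pos6(id61) recv 24: drop; pos0(id39) recv 61: fwd
Round 2: pos3(id17) recv 54: fwd; pos6(id61) recv 33: drop; pos1(id54) recv 61: fwd
Round 3: pos4(id33) recv 54: fwd; pos2(id11) recv 61: fwd
Round 4: pos5(id24) recv 54: fwd; pos3(id17) recv 61: fwd
Round 5: pos6(id61) recv 54: drop; pos4(id33) recv 61: fwd
Round 6: pos5(id24) recv 61: fwd
Round 7: pos6(id61) recv 61: ELECTED
Message ID 54 originates at pos 1; dropped at pos 6 in round 5

Answer: 5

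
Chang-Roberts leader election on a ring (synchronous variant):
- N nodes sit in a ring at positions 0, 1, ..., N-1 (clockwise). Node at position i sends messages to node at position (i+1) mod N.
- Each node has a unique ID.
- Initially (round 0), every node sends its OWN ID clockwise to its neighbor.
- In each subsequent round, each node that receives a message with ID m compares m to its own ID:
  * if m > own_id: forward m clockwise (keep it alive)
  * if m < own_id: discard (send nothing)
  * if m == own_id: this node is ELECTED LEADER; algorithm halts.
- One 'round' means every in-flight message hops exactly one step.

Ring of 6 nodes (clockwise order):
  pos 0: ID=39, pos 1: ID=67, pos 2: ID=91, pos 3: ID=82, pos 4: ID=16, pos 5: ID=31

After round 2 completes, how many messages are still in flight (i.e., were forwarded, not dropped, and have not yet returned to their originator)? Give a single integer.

Answer: 2

Derivation:
Round 1: pos1(id67) recv 39: drop; pos2(id91) recv 67: drop; pos3(id82) recv 91: fwd; pos4(id16) recv 82: fwd; pos5(id31) recv 16: drop; pos0(id39) recv 31: drop
Round 2: pos4(id16) recv 91: fwd; pos5(id31) recv 82: fwd
After round 2: 2 messages still in flight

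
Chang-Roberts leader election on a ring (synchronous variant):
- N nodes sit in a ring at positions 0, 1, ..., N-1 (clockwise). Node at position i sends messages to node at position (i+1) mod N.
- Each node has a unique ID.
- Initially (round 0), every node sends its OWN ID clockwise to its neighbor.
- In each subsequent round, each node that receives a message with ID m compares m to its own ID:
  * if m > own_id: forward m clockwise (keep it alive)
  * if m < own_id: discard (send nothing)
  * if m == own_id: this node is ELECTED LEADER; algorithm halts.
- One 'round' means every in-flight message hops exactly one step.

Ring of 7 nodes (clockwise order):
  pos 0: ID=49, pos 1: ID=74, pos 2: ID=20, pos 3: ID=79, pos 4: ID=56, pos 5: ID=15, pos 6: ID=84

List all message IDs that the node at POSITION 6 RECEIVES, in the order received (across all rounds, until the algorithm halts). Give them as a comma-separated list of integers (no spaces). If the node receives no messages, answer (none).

Answer: 15,56,79,84

Derivation:
Round 1: pos1(id74) recv 49: drop; pos2(id20) recv 74: fwd; pos3(id79) recv 20: drop; pos4(id56) recv 79: fwd; pos5(id15) recv 56: fwd; pos6(id84) recv 15: drop; pos0(id49) recv 84: fwd
Round 2: pos3(id79) recv 74: drop; pos5(id15) recv 79: fwd; pos6(id84) recv 56: drop; pos1(id74) recv 84: fwd
Round 3: pos6(id84) recv 79: drop; pos2(id20) recv 84: fwd
Round 4: pos3(id79) recv 84: fwd
Round 5: pos4(id56) recv 84: fwd
Round 6: pos5(id15) recv 84: fwd
Round 7: pos6(id84) recv 84: ELECTED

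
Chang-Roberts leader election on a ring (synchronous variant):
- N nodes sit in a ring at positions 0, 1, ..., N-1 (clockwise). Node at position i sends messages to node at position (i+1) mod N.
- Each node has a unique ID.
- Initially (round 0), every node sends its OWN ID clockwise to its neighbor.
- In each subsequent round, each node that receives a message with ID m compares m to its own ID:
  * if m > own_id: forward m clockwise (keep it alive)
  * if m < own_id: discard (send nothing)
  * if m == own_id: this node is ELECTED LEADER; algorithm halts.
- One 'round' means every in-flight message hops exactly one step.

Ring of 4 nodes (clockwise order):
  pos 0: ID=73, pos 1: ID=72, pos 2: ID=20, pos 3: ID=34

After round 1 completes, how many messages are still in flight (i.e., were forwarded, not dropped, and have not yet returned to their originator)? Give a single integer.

Answer: 2

Derivation:
Round 1: pos1(id72) recv 73: fwd; pos2(id20) recv 72: fwd; pos3(id34) recv 20: drop; pos0(id73) recv 34: drop
After round 1: 2 messages still in flight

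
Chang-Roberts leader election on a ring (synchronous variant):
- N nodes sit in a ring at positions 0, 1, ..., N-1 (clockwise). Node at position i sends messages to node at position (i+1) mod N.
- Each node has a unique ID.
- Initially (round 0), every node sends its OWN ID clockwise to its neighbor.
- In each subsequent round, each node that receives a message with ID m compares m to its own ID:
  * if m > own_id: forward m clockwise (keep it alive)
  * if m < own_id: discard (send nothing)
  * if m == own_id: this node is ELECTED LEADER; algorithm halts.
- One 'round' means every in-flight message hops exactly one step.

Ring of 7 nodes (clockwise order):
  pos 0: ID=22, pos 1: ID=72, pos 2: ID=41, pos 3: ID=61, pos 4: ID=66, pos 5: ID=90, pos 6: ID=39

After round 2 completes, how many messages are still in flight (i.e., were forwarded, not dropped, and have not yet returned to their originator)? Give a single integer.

Answer: 2

Derivation:
Round 1: pos1(id72) recv 22: drop; pos2(id41) recv 72: fwd; pos3(id61) recv 41: drop; pos4(id66) recv 61: drop; pos5(id90) recv 66: drop; pos6(id39) recv 90: fwd; pos0(id22) recv 39: fwd
Round 2: pos3(id61) recv 72: fwd; pos0(id22) recv 90: fwd; pos1(id72) recv 39: drop
After round 2: 2 messages still in flight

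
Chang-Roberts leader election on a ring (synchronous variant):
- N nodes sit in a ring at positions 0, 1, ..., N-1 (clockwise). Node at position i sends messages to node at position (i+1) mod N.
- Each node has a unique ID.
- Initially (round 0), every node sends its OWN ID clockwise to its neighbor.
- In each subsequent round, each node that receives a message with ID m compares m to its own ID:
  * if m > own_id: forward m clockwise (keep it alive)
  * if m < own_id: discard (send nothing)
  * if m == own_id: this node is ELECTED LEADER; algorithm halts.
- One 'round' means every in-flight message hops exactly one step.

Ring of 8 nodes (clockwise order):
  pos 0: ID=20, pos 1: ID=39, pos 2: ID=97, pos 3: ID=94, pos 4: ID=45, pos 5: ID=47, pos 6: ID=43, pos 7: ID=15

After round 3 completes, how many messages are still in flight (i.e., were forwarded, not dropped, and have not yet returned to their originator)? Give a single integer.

Round 1: pos1(id39) recv 20: drop; pos2(id97) recv 39: drop; pos3(id94) recv 97: fwd; pos4(id45) recv 94: fwd; pos5(id47) recv 45: drop; pos6(id43) recv 47: fwd; pos7(id15) recv 43: fwd; pos0(id20) recv 15: drop
Round 2: pos4(id45) recv 97: fwd; pos5(id47) recv 94: fwd; pos7(id15) recv 47: fwd; pos0(id20) recv 43: fwd
Round 3: pos5(id47) recv 97: fwd; pos6(id43) recv 94: fwd; pos0(id20) recv 47: fwd; pos1(id39) recv 43: fwd
After round 3: 4 messages still in flight

Answer: 4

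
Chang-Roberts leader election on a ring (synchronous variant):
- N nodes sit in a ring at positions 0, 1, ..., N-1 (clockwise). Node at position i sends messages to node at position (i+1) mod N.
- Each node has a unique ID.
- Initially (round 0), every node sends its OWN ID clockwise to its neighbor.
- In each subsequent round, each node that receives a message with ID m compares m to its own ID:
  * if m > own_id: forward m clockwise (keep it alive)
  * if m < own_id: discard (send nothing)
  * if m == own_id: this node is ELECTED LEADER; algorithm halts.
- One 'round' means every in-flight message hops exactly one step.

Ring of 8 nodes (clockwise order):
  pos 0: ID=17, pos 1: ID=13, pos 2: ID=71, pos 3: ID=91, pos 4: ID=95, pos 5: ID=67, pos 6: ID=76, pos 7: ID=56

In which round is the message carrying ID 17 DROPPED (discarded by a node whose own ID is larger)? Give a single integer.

Round 1: pos1(id13) recv 17: fwd; pos2(id71) recv 13: drop; pos3(id91) recv 71: drop; pos4(id95) recv 91: drop; pos5(id67) recv 95: fwd; pos6(id76) recv 67: drop; pos7(id56) recv 76: fwd; pos0(id17) recv 56: fwd
Round 2: pos2(id71) recv 17: drop; pos6(id76) recv 95: fwd; pos0(id17) recv 76: fwd; pos1(id13) recv 56: fwd
Round 3: pos7(id56) recv 95: fwd; pos1(id13) recv 76: fwd; pos2(id71) recv 56: drop
Round 4: pos0(id17) recv 95: fwd; pos2(id71) recv 76: fwd
Round 5: pos1(id13) recv 95: fwd; pos3(id91) recv 76: drop
Round 6: pos2(id71) recv 95: fwd
Round 7: pos3(id91) recv 95: fwd
Round 8: pos4(id95) recv 95: ELECTED
Message ID 17 originates at pos 0; dropped at pos 2 in round 2

Answer: 2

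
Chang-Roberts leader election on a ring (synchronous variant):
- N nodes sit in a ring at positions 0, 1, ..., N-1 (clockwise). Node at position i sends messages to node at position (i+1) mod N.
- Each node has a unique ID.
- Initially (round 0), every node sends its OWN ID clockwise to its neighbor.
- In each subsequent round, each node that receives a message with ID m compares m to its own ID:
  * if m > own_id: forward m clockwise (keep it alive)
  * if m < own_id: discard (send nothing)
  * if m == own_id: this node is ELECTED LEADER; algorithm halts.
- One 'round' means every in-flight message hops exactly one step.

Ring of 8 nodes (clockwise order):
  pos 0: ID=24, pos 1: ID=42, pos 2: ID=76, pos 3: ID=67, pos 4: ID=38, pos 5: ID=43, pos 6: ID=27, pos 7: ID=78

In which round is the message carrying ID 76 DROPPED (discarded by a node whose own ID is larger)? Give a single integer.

Answer: 5

Derivation:
Round 1: pos1(id42) recv 24: drop; pos2(id76) recv 42: drop; pos3(id67) recv 76: fwd; pos4(id38) recv 67: fwd; pos5(id43) recv 38: drop; pos6(id27) recv 43: fwd; pos7(id78) recv 27: drop; pos0(id24) recv 78: fwd
Round 2: pos4(id38) recv 76: fwd; pos5(id43) recv 67: fwd; pos7(id78) recv 43: drop; pos1(id42) recv 78: fwd
Round 3: pos5(id43) recv 76: fwd; pos6(id27) recv 67: fwd; pos2(id76) recv 78: fwd
Round 4: pos6(id27) recv 76: fwd; pos7(id78) recv 67: drop; pos3(id67) recv 78: fwd
Round 5: pos7(id78) recv 76: drop; pos4(id38) recv 78: fwd
Round 6: pos5(id43) recv 78: fwd
Round 7: pos6(id27) recv 78: fwd
Round 8: pos7(id78) recv 78: ELECTED
Message ID 76 originates at pos 2; dropped at pos 7 in round 5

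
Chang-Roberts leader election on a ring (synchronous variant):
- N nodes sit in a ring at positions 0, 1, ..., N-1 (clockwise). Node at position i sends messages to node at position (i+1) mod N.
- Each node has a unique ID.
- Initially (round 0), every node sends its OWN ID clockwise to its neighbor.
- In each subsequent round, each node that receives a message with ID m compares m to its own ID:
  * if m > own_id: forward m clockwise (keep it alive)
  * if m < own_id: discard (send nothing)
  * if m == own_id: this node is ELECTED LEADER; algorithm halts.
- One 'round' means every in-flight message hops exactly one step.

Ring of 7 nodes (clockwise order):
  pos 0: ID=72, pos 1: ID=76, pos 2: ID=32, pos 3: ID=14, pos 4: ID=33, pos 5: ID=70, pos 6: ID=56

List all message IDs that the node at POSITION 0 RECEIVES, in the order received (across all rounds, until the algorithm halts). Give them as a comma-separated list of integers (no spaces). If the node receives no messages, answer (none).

Answer: 56,70,76

Derivation:
Round 1: pos1(id76) recv 72: drop; pos2(id32) recv 76: fwd; pos3(id14) recv 32: fwd; pos4(id33) recv 14: drop; pos5(id70) recv 33: drop; pos6(id56) recv 70: fwd; pos0(id72) recv 56: drop
Round 2: pos3(id14) recv 76: fwd; pos4(id33) recv 32: drop; pos0(id72) recv 70: drop
Round 3: pos4(id33) recv 76: fwd
Round 4: pos5(id70) recv 76: fwd
Round 5: pos6(id56) recv 76: fwd
Round 6: pos0(id72) recv 76: fwd
Round 7: pos1(id76) recv 76: ELECTED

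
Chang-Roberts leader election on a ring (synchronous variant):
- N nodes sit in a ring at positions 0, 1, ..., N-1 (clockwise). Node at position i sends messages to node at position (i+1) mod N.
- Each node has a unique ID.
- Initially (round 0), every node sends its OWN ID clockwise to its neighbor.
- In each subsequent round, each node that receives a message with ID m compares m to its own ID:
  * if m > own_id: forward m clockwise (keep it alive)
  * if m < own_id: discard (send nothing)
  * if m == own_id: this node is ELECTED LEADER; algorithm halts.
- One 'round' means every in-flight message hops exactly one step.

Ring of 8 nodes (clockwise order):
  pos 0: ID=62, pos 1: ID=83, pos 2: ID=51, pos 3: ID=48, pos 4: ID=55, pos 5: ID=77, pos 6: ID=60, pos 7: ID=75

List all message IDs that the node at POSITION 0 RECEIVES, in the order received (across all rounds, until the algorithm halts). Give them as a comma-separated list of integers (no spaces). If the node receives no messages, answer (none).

Round 1: pos1(id83) recv 62: drop; pos2(id51) recv 83: fwd; pos3(id48) recv 51: fwd; pos4(id55) recv 48: drop; pos5(id77) recv 55: drop; pos6(id60) recv 77: fwd; pos7(id75) recv 60: drop; pos0(id62) recv 75: fwd
Round 2: pos3(id48) recv 83: fwd; pos4(id55) recv 51: drop; pos7(id75) recv 77: fwd; pos1(id83) recv 75: drop
Round 3: pos4(id55) recv 83: fwd; pos0(id62) recv 77: fwd
Round 4: pos5(id77) recv 83: fwd; pos1(id83) recv 77: drop
Round 5: pos6(id60) recv 83: fwd
Round 6: pos7(id75) recv 83: fwd
Round 7: pos0(id62) recv 83: fwd
Round 8: pos1(id83) recv 83: ELECTED

Answer: 75,77,83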